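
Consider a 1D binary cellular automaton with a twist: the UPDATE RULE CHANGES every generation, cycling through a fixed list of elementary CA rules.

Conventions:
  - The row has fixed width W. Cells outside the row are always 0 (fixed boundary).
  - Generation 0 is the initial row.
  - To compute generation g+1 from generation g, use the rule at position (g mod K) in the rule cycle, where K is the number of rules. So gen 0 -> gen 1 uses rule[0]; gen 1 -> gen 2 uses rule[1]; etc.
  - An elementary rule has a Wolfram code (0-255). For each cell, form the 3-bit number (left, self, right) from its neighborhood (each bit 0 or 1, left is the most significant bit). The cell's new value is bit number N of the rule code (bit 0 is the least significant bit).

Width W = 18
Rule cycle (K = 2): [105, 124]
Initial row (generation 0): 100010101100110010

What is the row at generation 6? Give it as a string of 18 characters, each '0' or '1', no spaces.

Answer: 111101111111110001

Derivation:
Gen 0: 100010101100110010
Gen 1 (rule 105): 001001011100110000
Gen 2 (rule 124): 001101110110111000
Gen 3 (rule 105): 101111011111101011
Gen 4 (rule 124): 111001110000111111
Gen 5 (rule 105): 101001010110100001
Gen 6 (rule 124): 111101111111110001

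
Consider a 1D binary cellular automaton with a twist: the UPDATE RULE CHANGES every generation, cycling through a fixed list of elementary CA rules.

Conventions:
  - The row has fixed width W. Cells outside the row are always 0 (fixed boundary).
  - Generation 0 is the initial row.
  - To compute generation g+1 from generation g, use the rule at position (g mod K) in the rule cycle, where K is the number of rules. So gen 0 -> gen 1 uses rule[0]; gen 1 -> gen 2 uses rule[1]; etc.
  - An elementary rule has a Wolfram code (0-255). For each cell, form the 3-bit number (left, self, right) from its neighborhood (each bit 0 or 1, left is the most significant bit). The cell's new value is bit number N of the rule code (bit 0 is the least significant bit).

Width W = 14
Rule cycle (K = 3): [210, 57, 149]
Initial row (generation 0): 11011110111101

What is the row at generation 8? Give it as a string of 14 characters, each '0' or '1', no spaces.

Gen 0: 11011110111101
Gen 1 (rule 210): 01001110011100
Gen 2 (rule 57): 00101001010011
Gen 3 (rule 149): 10101101011000
Gen 4 (rule 210): 00000100001100
Gen 5 (rule 57): 11110011101011
Gen 6 (rule 149): 01101001001000
Gen 7 (rule 210): 10100110110100
Gen 8 (rule 57): 01010101101011

Answer: 01010101101011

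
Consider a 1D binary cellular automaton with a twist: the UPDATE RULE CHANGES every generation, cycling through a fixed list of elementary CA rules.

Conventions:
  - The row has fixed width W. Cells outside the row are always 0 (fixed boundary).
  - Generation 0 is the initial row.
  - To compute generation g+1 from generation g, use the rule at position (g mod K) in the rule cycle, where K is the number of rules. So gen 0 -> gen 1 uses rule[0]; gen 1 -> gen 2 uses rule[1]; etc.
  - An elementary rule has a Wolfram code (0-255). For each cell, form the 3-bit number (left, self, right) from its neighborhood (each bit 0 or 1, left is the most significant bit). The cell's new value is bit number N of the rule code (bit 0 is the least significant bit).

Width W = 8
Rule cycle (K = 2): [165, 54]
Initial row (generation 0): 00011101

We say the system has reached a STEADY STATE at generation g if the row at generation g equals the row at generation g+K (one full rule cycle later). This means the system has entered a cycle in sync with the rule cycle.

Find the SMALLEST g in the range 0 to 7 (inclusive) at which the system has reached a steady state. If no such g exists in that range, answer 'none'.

Answer: 4

Derivation:
Gen 0: 00011101
Gen 1 (rule 165): 11001011
Gen 2 (rule 54): 00111100
Gen 3 (rule 165): 10011001
Gen 4 (rule 54): 11100111
Gen 5 (rule 165): 01000010
Gen 6 (rule 54): 11100111
Gen 7 (rule 165): 01000010
Gen 8 (rule 54): 11100111
Gen 9 (rule 165): 01000010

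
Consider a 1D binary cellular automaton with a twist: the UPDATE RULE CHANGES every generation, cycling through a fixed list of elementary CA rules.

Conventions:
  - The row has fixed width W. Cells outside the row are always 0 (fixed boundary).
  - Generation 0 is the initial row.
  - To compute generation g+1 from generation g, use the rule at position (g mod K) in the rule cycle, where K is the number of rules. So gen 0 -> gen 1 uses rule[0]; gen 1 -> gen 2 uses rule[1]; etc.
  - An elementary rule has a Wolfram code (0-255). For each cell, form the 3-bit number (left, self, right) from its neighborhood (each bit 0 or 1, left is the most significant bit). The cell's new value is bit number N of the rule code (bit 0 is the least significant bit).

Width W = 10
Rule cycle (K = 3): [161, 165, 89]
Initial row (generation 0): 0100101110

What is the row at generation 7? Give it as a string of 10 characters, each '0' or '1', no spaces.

Answer: 0101010001

Derivation:
Gen 0: 0100101110
Gen 1 (rule 161): 0000010100
Gen 2 (rule 165): 1111011101
Gen 3 (rule 89): 1001010100
Gen 4 (rule 161): 0000101001
Gen 5 (rule 165): 1110111001
Gen 6 (rule 89): 1010101100
Gen 7 (rule 161): 0101010001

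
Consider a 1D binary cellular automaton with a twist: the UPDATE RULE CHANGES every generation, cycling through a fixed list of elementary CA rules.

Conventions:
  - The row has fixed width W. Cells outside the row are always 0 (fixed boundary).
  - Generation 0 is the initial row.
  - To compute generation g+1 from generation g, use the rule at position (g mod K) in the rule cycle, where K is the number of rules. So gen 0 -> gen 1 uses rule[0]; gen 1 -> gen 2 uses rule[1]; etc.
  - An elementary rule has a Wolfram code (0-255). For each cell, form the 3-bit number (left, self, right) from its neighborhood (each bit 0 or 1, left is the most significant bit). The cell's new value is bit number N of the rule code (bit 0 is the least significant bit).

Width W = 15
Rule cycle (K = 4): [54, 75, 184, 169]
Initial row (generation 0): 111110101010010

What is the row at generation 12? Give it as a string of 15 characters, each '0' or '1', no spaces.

Gen 0: 111110101010010
Gen 1 (rule 54): 000001111111111
Gen 2 (rule 75): 111111000000001
Gen 3 (rule 184): 111110100000000
Gen 4 (rule 169): 111101001111111
Gen 5 (rule 54): 000011110000000
Gen 6 (rule 75): 111110010111111
Gen 7 (rule 184): 111101001111110
Gen 8 (rule 169): 111010001111100
Gen 9 (rule 54): 000111010000010
Gen 10 (rule 75): 111101000111100
Gen 11 (rule 184): 111010100111010
Gen 12 (rule 169): 110101000110100

Answer: 110101000110100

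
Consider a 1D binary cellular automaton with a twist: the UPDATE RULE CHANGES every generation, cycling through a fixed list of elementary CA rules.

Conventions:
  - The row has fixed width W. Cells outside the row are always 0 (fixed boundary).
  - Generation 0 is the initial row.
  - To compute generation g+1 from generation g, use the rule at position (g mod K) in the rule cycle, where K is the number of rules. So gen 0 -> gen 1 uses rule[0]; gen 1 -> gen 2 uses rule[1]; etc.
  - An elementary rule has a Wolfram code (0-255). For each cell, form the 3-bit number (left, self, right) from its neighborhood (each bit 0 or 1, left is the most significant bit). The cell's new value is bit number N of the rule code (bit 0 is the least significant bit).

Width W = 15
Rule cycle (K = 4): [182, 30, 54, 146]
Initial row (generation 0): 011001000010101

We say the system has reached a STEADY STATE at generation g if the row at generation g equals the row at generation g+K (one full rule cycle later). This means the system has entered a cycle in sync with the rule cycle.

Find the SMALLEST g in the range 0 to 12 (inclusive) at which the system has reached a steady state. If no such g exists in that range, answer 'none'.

Gen 0: 011001000010101
Gen 1 (rule 182): 100111100111111
Gen 2 (rule 30): 111100011100000
Gen 3 (rule 54): 000010100010000
Gen 4 (rule 146): 000100010101000
Gen 5 (rule 182): 001110111111100
Gen 6 (rule 30): 011000100000010
Gen 7 (rule 54): 100101110000111
Gen 8 (rule 146): 011000101001010
Gen 9 (rule 182): 100101111111111
Gen 10 (rule 30): 111101000000000
Gen 11 (rule 54): 000011100000000
Gen 12 (rule 146): 000101010000000
Gen 13 (rule 182): 001111111000000
Gen 14 (rule 30): 011000000100000
Gen 15 (rule 54): 100100001110000
Gen 16 (rule 146): 011010010101000

Answer: none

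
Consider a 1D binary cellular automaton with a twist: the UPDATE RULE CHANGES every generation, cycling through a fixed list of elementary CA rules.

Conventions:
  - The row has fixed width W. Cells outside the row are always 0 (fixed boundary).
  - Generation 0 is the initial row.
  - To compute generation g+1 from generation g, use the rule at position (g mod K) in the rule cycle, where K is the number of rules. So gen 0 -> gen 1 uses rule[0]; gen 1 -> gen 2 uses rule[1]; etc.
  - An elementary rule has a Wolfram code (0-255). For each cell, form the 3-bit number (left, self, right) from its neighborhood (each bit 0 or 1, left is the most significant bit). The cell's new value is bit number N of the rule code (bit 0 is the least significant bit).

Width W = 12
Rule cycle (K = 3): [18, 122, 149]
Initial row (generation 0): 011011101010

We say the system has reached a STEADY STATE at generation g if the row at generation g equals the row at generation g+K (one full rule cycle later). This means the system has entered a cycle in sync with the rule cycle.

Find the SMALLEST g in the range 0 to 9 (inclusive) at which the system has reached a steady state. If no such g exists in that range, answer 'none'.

Answer: 4

Derivation:
Gen 0: 011011101010
Gen 1 (rule 18): 100000000001
Gen 2 (rule 122): 010000000010
Gen 3 (rule 149): 011111111011
Gen 4 (rule 18): 100000000000
Gen 5 (rule 122): 010000000000
Gen 6 (rule 149): 011111111111
Gen 7 (rule 18): 100000000000
Gen 8 (rule 122): 010000000000
Gen 9 (rule 149): 011111111111
Gen 10 (rule 18): 100000000000
Gen 11 (rule 122): 010000000000
Gen 12 (rule 149): 011111111111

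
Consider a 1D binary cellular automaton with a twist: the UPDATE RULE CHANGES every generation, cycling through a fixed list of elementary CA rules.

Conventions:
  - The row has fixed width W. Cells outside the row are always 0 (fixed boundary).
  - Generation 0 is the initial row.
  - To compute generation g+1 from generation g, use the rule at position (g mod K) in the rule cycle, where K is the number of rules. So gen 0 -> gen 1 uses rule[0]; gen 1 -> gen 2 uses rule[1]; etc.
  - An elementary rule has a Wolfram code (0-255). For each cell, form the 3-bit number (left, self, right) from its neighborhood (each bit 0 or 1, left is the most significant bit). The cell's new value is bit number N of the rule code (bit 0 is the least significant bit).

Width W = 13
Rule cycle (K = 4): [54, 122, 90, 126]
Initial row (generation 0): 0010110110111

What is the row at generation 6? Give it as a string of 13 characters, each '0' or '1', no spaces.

Answer: 0000000000000

Derivation:
Gen 0: 0010110110111
Gen 1 (rule 54): 0111001001000
Gen 2 (rule 122): 1101110110100
Gen 3 (rule 90): 1101010110010
Gen 4 (rule 126): 1111111111111
Gen 5 (rule 54): 0000000000000
Gen 6 (rule 122): 0000000000000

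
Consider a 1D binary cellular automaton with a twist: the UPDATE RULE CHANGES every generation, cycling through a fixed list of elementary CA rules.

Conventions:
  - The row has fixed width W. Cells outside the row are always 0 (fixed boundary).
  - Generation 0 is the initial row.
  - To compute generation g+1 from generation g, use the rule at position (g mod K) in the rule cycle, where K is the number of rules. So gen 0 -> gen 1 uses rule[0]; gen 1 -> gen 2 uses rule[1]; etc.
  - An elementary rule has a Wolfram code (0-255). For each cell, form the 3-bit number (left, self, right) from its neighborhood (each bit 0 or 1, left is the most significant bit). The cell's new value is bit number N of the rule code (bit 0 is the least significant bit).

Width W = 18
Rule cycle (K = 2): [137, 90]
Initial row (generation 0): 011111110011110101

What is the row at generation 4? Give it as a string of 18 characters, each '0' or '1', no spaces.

Answer: 011110011011011101

Derivation:
Gen 0: 011111110011110101
Gen 1 (rule 137): 011111100011100000
Gen 2 (rule 90): 110000110110110000
Gen 3 (rule 137): 100110100100100111
Gen 4 (rule 90): 011110011011011101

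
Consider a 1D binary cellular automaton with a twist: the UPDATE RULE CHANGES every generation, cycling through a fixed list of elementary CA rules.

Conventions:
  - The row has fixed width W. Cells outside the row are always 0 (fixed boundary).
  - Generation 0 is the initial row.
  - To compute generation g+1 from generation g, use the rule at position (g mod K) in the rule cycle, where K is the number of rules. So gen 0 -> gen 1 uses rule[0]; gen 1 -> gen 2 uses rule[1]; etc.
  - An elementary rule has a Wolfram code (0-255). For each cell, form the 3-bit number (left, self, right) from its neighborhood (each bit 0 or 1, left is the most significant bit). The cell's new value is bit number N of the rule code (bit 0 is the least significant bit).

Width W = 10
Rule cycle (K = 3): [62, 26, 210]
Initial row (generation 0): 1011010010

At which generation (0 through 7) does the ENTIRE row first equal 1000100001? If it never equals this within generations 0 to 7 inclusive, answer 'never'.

Gen 0: 1011010010
Gen 1 (rule 62): 1110111111
Gen 2 (rule 26): 1000100000
Gen 3 (rule 210): 0101010000
Gen 4 (rule 62): 1111111000
Gen 5 (rule 26): 1000000100
Gen 6 (rule 210): 0100001010
Gen 7 (rule 62): 1110011111

Answer: never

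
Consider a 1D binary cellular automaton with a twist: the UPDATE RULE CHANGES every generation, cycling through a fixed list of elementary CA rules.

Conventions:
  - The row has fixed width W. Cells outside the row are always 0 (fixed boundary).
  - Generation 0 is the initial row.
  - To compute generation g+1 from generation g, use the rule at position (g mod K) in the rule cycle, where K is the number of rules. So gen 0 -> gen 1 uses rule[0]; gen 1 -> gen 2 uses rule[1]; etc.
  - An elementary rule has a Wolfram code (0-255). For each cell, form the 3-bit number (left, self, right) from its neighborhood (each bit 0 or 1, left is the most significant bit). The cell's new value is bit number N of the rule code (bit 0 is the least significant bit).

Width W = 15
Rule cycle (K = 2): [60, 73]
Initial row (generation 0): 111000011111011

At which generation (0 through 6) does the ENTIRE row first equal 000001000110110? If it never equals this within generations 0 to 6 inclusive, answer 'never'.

Answer: 2

Derivation:
Gen 0: 111000011111011
Gen 1 (rule 60): 100100010000110
Gen 2 (rule 73): 000001000110110
Gen 3 (rule 60): 000001100101101
Gen 4 (rule 73): 111101100001100
Gen 5 (rule 60): 100011010001010
Gen 6 (rule 73): 001011000100000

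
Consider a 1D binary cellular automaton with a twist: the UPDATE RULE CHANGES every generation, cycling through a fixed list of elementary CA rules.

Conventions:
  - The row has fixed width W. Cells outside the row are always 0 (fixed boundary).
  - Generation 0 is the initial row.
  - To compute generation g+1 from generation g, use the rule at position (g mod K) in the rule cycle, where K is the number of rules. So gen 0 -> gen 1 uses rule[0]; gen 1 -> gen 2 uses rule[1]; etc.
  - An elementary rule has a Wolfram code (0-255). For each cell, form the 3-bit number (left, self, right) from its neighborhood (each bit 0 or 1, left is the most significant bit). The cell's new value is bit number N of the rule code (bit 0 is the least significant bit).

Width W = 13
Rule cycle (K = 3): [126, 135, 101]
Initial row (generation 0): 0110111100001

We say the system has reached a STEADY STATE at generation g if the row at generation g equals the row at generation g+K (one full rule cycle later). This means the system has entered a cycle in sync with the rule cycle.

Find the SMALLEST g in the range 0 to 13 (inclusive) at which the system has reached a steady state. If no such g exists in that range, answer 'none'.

Gen 0: 0110111100001
Gen 1 (rule 126): 1111100110011
Gen 2 (rule 135): 0111001000100
Gen 3 (rule 101): 0001001010101
Gen 4 (rule 126): 0011111111111
Gen 5 (rule 135): 1101111111110
Gen 6 (rule 101): 0110000000010
Gen 7 (rule 126): 1111000000111
Gen 8 (rule 135): 0110011111010
Gen 9 (rule 101): 0010000001110
Gen 10 (rule 126): 0111000011011
Gen 11 (rule 135): 1010011100000
Gen 12 (rule 101): 1110000101111
Gen 13 (rule 126): 1011001111001
Gen 14 (rule 135): 1000010110011
Gen 15 (rule 101): 1011011010001
Gen 16 (rule 126): 1111111111011

Answer: none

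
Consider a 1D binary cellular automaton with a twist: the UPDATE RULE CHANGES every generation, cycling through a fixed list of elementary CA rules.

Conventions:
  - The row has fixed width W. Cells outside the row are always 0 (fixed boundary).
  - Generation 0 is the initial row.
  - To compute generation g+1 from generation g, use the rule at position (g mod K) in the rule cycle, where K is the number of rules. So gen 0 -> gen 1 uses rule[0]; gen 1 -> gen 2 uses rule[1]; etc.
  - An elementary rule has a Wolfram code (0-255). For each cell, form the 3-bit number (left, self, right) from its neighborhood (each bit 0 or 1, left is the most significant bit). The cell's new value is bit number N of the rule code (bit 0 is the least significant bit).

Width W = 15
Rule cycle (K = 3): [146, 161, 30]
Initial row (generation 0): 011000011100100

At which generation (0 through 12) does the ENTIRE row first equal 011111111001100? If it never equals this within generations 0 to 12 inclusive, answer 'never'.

Answer: never

Derivation:
Gen 0: 011000011100100
Gen 1 (rule 146): 100100101011010
Gen 2 (rule 161): 000000010100100
Gen 3 (rule 30): 000000110111110
Gen 4 (rule 146): 000001000011101
Gen 5 (rule 161): 111100011001010
Gen 6 (rule 30): 100010110111011
Gen 7 (rule 146): 010100000010000
Gen 8 (rule 161): 001001111000111
Gen 9 (rule 30): 011111000101100
Gen 10 (rule 146): 101110101000010
Gen 11 (rule 161): 010101010011000
Gen 12 (rule 30): 110101011110100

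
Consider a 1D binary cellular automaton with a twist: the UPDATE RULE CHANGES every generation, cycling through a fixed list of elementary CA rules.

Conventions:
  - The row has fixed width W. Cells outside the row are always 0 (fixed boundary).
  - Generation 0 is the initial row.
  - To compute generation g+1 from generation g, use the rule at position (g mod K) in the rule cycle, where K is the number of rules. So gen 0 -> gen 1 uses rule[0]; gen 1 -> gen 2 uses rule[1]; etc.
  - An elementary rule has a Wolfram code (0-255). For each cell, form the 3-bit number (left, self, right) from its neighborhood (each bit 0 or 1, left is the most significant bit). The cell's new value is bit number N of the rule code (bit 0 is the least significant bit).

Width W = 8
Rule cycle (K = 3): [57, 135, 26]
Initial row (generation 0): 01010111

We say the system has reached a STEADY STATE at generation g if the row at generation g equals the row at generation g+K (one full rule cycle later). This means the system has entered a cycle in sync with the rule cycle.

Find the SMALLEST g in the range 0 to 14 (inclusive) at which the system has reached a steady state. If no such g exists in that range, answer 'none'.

Gen 0: 01010111
Gen 1 (rule 57): 00101100
Gen 2 (rule 135): 11100001
Gen 3 (rule 26): 10010010
Gen 4 (rule 57): 01001001
Gen 5 (rule 135): 11011011
Gen 6 (rule 26): 10010010
Gen 7 (rule 57): 01001001
Gen 8 (rule 135): 11011011
Gen 9 (rule 26): 10010010
Gen 10 (rule 57): 01001001
Gen 11 (rule 135): 11011011
Gen 12 (rule 26): 10010010
Gen 13 (rule 57): 01001001
Gen 14 (rule 135): 11011011
Gen 15 (rule 26): 10010010
Gen 16 (rule 57): 01001001
Gen 17 (rule 135): 11011011

Answer: 3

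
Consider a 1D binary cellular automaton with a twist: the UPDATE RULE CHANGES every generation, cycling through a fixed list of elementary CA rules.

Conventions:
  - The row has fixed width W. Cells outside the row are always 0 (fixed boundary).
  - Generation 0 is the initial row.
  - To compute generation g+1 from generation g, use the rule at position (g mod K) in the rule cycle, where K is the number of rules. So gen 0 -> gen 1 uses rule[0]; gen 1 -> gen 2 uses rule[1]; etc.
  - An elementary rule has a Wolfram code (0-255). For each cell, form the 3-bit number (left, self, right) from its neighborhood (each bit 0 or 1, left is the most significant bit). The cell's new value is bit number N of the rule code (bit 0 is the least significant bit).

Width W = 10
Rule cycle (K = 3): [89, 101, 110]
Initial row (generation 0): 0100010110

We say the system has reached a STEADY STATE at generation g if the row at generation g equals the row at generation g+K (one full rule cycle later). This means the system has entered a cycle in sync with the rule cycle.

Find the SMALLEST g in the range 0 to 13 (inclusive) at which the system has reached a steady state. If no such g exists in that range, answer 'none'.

Gen 0: 0100010110
Gen 1 (rule 89): 0011000111
Gen 2 (rule 101): 1001010001
Gen 3 (rule 110): 1011110011
Gen 4 (rule 89): 0010011011
Gen 5 (rule 101): 1010001101
Gen 6 (rule 110): 1110011111
Gen 7 (rule 89): 1011010001
Gen 8 (rule 101): 1101110101
Gen 9 (rule 110): 1111011111
Gen 10 (rule 89): 1001010001
Gen 11 (rule 101): 1001110101
Gen 12 (rule 110): 1011011111
Gen 13 (rule 89): 0011010001
Gen 14 (rule 101): 1001110101
Gen 15 (rule 110): 1011011111
Gen 16 (rule 89): 0011010001

Answer: 11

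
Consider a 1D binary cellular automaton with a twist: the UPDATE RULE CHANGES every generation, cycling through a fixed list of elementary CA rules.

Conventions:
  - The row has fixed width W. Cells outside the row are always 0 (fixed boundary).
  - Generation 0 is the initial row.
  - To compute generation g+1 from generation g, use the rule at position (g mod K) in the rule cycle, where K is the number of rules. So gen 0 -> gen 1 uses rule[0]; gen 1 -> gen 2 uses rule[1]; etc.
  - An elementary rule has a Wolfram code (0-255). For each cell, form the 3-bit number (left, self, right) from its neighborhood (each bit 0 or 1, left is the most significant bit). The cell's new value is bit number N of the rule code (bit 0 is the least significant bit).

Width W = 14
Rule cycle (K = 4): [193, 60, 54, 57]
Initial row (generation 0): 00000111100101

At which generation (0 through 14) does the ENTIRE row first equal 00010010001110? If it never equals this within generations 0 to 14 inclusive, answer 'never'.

Answer: 11

Derivation:
Gen 0: 00000111100101
Gen 1 (rule 193): 11110011100000
Gen 2 (rule 60): 10001010010000
Gen 3 (rule 54): 11011111111000
Gen 4 (rule 57): 10110000000111
Gen 5 (rule 193): 00010111110011
Gen 6 (rule 60): 00011100001010
Gen 7 (rule 54): 00100010011111
Gen 8 (rule 57): 10011001010000
Gen 9 (rule 193): 00001000000111
Gen 10 (rule 60): 00001100000100
Gen 11 (rule 54): 00010010001110
Gen 12 (rule 57): 11001001101001
Gen 13 (rule 193): 01000000100000
Gen 14 (rule 60): 01100000110000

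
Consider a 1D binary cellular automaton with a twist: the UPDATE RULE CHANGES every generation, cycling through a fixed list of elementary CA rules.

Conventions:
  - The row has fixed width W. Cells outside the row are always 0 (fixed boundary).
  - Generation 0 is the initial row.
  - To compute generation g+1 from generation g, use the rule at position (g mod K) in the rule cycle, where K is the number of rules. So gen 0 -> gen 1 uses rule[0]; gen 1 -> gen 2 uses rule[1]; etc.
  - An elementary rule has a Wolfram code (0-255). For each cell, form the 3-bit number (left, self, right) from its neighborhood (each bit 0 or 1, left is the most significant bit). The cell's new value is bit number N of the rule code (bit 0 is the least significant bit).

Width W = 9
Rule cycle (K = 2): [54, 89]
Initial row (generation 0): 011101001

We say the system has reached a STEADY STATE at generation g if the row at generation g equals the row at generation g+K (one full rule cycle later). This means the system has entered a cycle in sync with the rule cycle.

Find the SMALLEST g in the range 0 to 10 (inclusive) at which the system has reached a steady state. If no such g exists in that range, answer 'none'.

Gen 0: 011101001
Gen 1 (rule 54): 100011111
Gen 2 (rule 89): 011010001
Gen 3 (rule 54): 100111011
Gen 4 (rule 89): 010101011
Gen 5 (rule 54): 111111100
Gen 6 (rule 89): 100000111
Gen 7 (rule 54): 110001000
Gen 8 (rule 89): 111100111
Gen 9 (rule 54): 000011000
Gen 10 (rule 89): 111011111
Gen 11 (rule 54): 000100000
Gen 12 (rule 89): 110011111

Answer: none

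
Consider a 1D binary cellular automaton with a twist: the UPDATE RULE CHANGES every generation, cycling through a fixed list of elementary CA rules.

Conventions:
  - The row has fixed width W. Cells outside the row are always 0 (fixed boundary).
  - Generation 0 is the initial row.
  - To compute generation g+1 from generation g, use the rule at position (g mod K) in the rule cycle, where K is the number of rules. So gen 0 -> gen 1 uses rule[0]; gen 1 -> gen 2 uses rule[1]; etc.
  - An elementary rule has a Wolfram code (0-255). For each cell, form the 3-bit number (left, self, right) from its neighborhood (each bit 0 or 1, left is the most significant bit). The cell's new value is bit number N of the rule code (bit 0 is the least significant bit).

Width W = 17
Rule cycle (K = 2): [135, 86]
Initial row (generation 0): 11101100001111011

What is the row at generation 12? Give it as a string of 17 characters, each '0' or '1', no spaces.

Gen 0: 11101100001111011
Gen 1 (rule 135): 01000001110110000
Gen 2 (rule 86): 11100010010011000
Gen 3 (rule 135): 01001110110100011
Gen 4 (rule 86): 11110010010110101
Gen 5 (rule 135): 01100110110000101
Gen 6 (rule 86): 10111010011001101
Gen 7 (rule 135): 10010010100010001
Gen 8 (rule 86): 11111110110111011
Gen 9 (rule 135): 01111100000010000
Gen 10 (rule 86): 10000110000111000
Gen 11 (rule 135): 10111000111010011
Gen 12 (rule 86): 10001101001011101

Answer: 10001101001011101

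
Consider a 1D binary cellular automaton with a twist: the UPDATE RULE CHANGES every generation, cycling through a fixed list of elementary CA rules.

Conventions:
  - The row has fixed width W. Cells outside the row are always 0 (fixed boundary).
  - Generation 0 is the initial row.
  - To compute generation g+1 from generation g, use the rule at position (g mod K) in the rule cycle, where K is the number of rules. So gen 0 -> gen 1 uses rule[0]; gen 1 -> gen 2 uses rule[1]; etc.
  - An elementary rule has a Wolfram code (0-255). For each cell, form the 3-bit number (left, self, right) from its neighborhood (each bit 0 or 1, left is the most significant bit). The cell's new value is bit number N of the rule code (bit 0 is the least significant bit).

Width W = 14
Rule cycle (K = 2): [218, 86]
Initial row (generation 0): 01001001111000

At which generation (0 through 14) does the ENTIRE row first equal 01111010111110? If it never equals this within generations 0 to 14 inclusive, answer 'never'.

Gen 0: 01001001111000
Gen 1 (rule 218): 10110111111100
Gen 2 (rule 86): 10010000000110
Gen 3 (rule 218): 01101000001111
Gen 4 (rule 86): 10101100010001
Gen 5 (rule 218): 00001110101010
Gen 6 (rule 86): 00010010101011
Gen 7 (rule 218): 00101100000011
Gen 8 (rule 86): 01100110000101
Gen 9 (rule 218): 11111111001000
Gen 10 (rule 86): 00000001111100
Gen 11 (rule 218): 00000011111110
Gen 12 (rule 86): 00000100000011
Gen 13 (rule 218): 00001010000111
Gen 14 (rule 86): 00011011001001

Answer: never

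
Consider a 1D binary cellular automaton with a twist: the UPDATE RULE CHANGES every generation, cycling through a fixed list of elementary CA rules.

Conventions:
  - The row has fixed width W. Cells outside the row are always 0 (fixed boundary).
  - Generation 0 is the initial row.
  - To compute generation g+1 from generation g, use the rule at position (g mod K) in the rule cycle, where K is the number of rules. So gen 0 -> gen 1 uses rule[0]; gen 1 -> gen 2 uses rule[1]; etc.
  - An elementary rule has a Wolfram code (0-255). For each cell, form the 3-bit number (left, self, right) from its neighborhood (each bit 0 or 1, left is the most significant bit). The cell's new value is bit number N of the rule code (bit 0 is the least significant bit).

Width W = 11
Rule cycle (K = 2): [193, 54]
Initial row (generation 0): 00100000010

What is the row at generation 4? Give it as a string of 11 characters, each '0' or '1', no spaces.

Gen 0: 00100000010
Gen 1 (rule 193): 10001111000
Gen 2 (rule 54): 11010000100
Gen 3 (rule 193): 01000110001
Gen 4 (rule 54): 11101001011

Answer: 11101001011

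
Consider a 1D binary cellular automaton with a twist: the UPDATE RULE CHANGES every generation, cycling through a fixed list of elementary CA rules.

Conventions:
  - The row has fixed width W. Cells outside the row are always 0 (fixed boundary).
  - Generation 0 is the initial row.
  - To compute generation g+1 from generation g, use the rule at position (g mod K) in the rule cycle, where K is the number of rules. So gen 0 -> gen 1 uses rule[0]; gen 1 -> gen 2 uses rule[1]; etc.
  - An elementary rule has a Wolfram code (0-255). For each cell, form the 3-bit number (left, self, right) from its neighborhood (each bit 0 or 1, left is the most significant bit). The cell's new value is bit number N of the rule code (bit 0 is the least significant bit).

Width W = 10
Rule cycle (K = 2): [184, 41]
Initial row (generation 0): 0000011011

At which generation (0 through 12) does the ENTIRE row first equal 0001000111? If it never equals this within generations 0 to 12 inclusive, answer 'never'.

Gen 0: 0000011011
Gen 1 (rule 184): 0000010110
Gen 2 (rule 41): 1111001100
Gen 3 (rule 184): 1110101010
Gen 4 (rule 41): 1001010100
Gen 5 (rule 184): 0100101010
Gen 6 (rule 41): 0000010100
Gen 7 (rule 184): 0000001010
Gen 8 (rule 41): 1111100100
Gen 9 (rule 184): 1111010010
Gen 10 (rule 41): 1000100000
Gen 11 (rule 184): 0100010000
Gen 12 (rule 41): 0001000111

Answer: 12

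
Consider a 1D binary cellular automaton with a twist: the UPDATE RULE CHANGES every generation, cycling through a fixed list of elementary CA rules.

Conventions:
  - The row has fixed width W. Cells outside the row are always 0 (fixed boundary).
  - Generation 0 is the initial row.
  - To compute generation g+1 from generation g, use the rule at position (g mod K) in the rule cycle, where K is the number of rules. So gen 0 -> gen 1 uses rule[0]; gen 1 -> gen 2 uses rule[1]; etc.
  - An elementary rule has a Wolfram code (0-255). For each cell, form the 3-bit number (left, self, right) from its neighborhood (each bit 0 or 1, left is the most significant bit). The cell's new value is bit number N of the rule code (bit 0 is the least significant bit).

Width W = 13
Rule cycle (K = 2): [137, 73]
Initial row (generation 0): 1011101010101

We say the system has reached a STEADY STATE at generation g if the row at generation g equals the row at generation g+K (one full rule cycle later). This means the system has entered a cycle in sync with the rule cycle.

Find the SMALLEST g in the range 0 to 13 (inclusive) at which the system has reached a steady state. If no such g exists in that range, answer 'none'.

Gen 0: 1011101010101
Gen 1 (rule 137): 0011000000000
Gen 2 (rule 73): 1011011111111
Gen 3 (rule 137): 0010011111110
Gen 4 (rule 73): 1000010000010
Gen 5 (rule 137): 0011000111000
Gen 6 (rule 73): 1011010101011
Gen 7 (rule 137): 0010000000010
Gen 8 (rule 73): 1000111111000
Gen 9 (rule 137): 0010111110011
Gen 10 (rule 73): 1000100010011
Gen 11 (rule 137): 0010001000010
Gen 12 (rule 73): 1000100011000
Gen 13 (rule 137): 0010001010011
Gen 14 (rule 73): 1000100000011
Gen 15 (rule 137): 0010001111010

Answer: none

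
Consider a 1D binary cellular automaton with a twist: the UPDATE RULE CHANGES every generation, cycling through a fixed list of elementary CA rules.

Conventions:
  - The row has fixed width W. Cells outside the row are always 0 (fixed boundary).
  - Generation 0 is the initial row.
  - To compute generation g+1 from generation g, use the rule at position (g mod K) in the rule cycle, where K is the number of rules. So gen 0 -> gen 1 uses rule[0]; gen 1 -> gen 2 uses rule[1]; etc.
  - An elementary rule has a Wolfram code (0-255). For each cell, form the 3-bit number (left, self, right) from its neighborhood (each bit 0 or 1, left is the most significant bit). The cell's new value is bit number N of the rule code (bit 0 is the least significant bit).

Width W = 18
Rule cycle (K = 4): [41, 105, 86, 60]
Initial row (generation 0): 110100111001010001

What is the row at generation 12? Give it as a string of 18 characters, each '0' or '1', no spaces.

Answer: 010000110010010110

Derivation:
Gen 0: 110100111001010001
Gen 1 (rule 41): 101000100000100100
Gen 2 (rule 105): 010010001110000001
Gen 3 (rule 86): 111111010011000011
Gen 4 (rule 60): 100000111010100010
Gen 5 (rule 41): 001110100101001000
Gen 6 (rule 105): 101011000010000011
Gen 7 (rule 86): 101001100111000101
Gen 8 (rule 60): 111101010100100111
Gen 9 (rule 41): 100010101000000100
Gen 10 (rule 105): 001001010011110001
Gen 11 (rule 86): 011111011100011011
Gen 12 (rule 60): 010000110010010110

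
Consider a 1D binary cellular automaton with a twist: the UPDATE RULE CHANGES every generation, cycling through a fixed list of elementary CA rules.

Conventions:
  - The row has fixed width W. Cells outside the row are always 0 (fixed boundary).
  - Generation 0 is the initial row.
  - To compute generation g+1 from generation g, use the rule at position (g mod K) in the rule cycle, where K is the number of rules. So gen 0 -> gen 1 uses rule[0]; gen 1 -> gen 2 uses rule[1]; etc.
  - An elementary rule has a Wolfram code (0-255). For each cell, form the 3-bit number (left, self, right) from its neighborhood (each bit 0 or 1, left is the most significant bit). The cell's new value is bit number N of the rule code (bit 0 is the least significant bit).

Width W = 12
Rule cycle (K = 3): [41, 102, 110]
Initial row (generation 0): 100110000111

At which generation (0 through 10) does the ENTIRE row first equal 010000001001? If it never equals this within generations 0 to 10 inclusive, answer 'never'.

Gen 0: 100110000111
Gen 1 (rule 41): 000100110100
Gen 2 (rule 102): 001101011100
Gen 3 (rule 110): 011111110100
Gen 4 (rule 41): 010000001001
Gen 5 (rule 102): 110000011011
Gen 6 (rule 110): 110000111111
Gen 7 (rule 41): 100110100000
Gen 8 (rule 102): 101011100000
Gen 9 (rule 110): 111110100000
Gen 10 (rule 41): 100001001111

Answer: 4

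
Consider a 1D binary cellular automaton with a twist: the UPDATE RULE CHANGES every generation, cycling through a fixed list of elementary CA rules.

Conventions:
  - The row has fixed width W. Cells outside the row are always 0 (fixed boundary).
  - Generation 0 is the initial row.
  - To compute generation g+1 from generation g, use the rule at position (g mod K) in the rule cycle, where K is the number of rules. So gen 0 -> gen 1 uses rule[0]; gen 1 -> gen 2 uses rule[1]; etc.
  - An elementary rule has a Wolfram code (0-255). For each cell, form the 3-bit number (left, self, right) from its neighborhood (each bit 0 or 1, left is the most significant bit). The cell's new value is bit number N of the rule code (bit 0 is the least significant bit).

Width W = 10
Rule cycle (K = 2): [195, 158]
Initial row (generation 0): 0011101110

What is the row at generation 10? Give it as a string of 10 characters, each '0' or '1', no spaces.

Gen 0: 0011101110
Gen 1 (rule 195): 1101100110
Gen 2 (rule 158): 1001011101
Gen 3 (rule 195): 0010001100
Gen 4 (rule 158): 0111011010
Gen 5 (rule 195): 1011001000
Gen 6 (rule 158): 1010111100
Gen 7 (rule 195): 0000011101
Gen 8 (rule 158): 0000111001
Gen 9 (rule 195): 1111011010
Gen 10 (rule 158): 1110010011

Answer: 1110010011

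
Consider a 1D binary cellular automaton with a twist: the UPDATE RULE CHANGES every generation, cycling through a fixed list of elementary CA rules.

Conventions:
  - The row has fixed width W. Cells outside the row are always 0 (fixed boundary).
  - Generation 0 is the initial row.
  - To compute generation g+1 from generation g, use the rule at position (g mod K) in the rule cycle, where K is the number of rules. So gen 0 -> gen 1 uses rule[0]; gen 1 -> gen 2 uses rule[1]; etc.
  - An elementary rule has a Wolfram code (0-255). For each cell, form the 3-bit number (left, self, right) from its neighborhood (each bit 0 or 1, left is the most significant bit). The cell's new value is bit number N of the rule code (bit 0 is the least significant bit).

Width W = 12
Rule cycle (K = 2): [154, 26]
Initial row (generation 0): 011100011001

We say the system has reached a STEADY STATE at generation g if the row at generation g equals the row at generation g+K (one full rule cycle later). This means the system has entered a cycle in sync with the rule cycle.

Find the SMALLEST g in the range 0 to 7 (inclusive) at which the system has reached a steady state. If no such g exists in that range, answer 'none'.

Gen 0: 011100011001
Gen 1 (rule 154): 111010110110
Gen 2 (rule 26): 100000100101
Gen 3 (rule 154): 010001011000
Gen 4 (rule 26): 101010010100
Gen 5 (rule 154): 000001100010
Gen 6 (rule 26): 000011010101
Gen 7 (rule 154): 000110000000
Gen 8 (rule 26): 001101000000
Gen 9 (rule 154): 011000100000

Answer: none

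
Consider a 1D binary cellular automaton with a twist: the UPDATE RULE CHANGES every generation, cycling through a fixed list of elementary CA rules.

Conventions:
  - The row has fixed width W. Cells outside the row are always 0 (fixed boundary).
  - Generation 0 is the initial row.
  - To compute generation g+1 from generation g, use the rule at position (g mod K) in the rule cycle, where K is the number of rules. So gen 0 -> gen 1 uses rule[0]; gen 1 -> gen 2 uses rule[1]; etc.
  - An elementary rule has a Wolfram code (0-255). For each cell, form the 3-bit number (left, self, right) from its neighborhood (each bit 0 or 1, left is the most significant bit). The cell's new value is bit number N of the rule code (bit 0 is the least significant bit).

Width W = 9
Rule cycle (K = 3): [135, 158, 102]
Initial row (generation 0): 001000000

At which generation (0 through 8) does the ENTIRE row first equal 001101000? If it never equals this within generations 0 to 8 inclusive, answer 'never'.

Gen 0: 001000000
Gen 1 (rule 135): 111011111
Gen 2 (rule 158): 110011110
Gen 3 (rule 102): 010100010
Gen 4 (rule 135): 110101110
Gen 5 (rule 158): 100101101
Gen 6 (rule 102): 101110111
Gen 7 (rule 135): 100100010
Gen 8 (rule 158): 111110111

Answer: never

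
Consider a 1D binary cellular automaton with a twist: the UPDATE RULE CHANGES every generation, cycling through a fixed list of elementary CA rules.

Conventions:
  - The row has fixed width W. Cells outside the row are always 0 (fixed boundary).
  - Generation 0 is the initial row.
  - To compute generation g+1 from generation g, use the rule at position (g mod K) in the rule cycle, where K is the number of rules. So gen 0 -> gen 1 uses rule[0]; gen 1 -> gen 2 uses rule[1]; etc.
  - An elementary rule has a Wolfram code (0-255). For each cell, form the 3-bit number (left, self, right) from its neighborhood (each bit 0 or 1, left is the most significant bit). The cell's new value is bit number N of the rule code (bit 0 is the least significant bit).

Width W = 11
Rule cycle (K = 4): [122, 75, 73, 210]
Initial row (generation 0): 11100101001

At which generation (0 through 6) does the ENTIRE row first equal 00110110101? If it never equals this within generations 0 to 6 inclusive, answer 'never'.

Gen 0: 11100101001
Gen 1 (rule 122): 10111010110
Gen 2 (rule 75): 00101000110
Gen 3 (rule 73): 10000010110
Gen 4 (rule 210): 01000100011
Gen 5 (rule 122): 10101010111
Gen 6 (rule 75): 00000000101

Answer: never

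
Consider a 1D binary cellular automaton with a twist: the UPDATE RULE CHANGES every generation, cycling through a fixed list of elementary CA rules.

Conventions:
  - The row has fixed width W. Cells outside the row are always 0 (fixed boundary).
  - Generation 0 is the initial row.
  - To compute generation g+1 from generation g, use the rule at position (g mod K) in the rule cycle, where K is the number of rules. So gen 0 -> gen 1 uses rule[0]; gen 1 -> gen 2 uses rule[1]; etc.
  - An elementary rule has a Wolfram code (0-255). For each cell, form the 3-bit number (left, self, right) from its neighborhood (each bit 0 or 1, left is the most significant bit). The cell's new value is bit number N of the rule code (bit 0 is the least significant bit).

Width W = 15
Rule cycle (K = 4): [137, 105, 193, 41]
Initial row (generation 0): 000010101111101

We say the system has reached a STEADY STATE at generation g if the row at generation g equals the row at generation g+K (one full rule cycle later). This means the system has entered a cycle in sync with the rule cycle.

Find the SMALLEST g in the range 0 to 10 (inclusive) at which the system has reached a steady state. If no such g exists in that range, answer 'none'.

Answer: 7

Derivation:
Gen 0: 000010101111101
Gen 1 (rule 137): 111000001111000
Gen 2 (rule 105): 101011101001011
Gen 3 (rule 193): 000001100000001
Gen 4 (rule 41): 111101001111100
Gen 5 (rule 137): 111000001111001
Gen 6 (rule 105): 101011101001000
Gen 7 (rule 193): 000001100000011
Gen 8 (rule 41): 111101001111010
Gen 9 (rule 137): 111000001110000
Gen 10 (rule 105): 101011101010111
Gen 11 (rule 193): 000001100000011
Gen 12 (rule 41): 111101001111010
Gen 13 (rule 137): 111000001110000
Gen 14 (rule 105): 101011101010111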